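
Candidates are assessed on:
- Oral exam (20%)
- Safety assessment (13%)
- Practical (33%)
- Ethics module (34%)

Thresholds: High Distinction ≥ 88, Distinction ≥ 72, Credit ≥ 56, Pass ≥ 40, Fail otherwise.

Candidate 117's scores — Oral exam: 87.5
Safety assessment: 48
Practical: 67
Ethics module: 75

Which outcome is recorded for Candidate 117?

Credit

Weighted total:
  Oral exam 87.5 × 0.2 = 17.5
  Safety assessment 48 × 0.13 = 6.24
  Practical 67 × 0.33 = 22.11
  Ethics module 75 × 0.34 = 25.5
Sum = 71.35
71.35 is ≥ 56 and < 72 → Credit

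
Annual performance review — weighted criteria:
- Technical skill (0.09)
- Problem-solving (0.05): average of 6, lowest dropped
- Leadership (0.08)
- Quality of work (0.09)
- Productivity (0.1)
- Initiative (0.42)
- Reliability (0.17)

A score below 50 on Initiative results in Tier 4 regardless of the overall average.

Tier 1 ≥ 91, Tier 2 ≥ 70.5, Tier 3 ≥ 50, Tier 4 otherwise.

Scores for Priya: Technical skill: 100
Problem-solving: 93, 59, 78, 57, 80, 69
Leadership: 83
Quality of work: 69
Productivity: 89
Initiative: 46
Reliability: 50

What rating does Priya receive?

Problem-solving: drop 57 → average of remaining 5 = 379/5 = 75.8
Initiative score 46 < 50: minimum not met.
Weighted total:
  Technical skill 100 × 0.09 = 9
  Problem-solving 75.8 × 0.05 = 3.79
  Leadership 83 × 0.08 = 6.64
  Quality of work 69 × 0.09 = 6.21
  Productivity 89 × 0.1 = 8.9
  Initiative 46 × 0.42 = 19.32
  Reliability 50 × 0.17 = 8.5
Sum = 62.36
Because the Initiative minimum was not met, the result is Tier 4.

Tier 4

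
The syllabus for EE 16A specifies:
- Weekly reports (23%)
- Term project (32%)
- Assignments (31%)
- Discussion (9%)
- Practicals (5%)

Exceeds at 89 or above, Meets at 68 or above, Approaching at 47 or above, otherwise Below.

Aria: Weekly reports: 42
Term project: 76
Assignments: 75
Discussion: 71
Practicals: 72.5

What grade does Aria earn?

Approaching

Weighted total:
  Weekly reports 42 × 0.23 = 9.66
  Term project 76 × 0.32 = 24.32
  Assignments 75 × 0.31 = 23.25
  Discussion 71 × 0.09 = 6.39
  Practicals 72.5 × 0.05 = 3.625
Sum = 67.245
67.245 is ≥ 47 and < 68 → Approaching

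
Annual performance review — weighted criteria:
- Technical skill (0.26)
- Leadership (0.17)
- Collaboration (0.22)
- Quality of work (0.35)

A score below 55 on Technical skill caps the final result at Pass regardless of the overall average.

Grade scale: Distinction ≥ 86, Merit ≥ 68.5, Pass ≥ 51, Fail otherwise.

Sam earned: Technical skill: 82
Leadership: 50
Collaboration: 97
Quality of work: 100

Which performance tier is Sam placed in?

Technical skill score 82 ≥ 55: minimum met.
Weighted total:
  Technical skill 82 × 0.26 = 21.32
  Leadership 50 × 0.17 = 8.5
  Collaboration 97 × 0.22 = 21.34
  Quality of work 100 × 0.35 = 35
Sum = 86.16
86.16 ≥ 86 → Distinction

Distinction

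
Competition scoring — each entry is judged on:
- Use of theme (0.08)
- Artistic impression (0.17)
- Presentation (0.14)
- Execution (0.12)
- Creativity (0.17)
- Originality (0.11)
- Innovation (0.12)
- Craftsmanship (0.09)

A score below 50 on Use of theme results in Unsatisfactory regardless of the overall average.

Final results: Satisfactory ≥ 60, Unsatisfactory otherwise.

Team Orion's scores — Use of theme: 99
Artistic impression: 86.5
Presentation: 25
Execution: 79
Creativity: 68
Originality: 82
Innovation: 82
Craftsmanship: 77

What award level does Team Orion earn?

Satisfactory

Use of theme score 99 ≥ 50: minimum met.
Weighted total:
  Use of theme 99 × 0.08 = 7.92
  Artistic impression 86.5 × 0.17 = 14.705
  Presentation 25 × 0.14 = 3.5
  Execution 79 × 0.12 = 9.48
  Creativity 68 × 0.17 = 11.56
  Originality 82 × 0.11 = 9.02
  Innovation 82 × 0.12 = 9.84
  Craftsmanship 77 × 0.09 = 6.93
Sum = 72.955
72.955 ≥ 60 → Satisfactory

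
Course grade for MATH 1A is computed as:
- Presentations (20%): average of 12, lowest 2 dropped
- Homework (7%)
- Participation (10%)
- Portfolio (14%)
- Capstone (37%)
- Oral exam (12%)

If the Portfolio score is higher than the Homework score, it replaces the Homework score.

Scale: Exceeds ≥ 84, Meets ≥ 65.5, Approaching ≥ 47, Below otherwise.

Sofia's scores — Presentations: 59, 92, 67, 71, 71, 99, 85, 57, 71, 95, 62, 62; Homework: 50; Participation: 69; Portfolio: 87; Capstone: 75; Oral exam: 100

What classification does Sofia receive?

Meets

Presentations: drop 57, 59 → average of remaining 10 = 775/10 = 77.5
Portfolio (87) > Homework (50), so Homework counts as 87.
Weighted total:
  Presentations 77.5 × 0.2 = 15.5
  Homework 87 × 0.07 = 6.09
  Participation 69 × 0.1 = 6.9
  Portfolio 87 × 0.14 = 12.18
  Capstone 75 × 0.37 = 27.75
  Oral exam 100 × 0.12 = 12
Sum = 80.42
80.42 is ≥ 65.5 and < 84 → Meets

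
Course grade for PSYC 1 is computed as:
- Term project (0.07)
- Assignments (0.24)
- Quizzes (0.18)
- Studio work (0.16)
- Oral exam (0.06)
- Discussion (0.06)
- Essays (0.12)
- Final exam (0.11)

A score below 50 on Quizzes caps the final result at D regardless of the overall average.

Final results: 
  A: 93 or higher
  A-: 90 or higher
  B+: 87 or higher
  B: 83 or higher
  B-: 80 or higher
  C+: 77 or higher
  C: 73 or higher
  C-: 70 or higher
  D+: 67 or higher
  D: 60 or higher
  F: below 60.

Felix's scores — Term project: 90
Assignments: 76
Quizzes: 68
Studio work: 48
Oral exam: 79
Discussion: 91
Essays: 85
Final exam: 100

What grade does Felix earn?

C

Quizzes score 68 ≥ 50: minimum met.
Weighted total:
  Term project 90 × 0.07 = 6.3
  Assignments 76 × 0.24 = 18.24
  Quizzes 68 × 0.18 = 12.24
  Studio work 48 × 0.16 = 7.68
  Oral exam 79 × 0.06 = 4.74
  Discussion 91 × 0.06 = 5.46
  Essays 85 × 0.12 = 10.2
  Final exam 100 × 0.11 = 11
Sum = 75.86
75.86 is ≥ 73 and < 77 → C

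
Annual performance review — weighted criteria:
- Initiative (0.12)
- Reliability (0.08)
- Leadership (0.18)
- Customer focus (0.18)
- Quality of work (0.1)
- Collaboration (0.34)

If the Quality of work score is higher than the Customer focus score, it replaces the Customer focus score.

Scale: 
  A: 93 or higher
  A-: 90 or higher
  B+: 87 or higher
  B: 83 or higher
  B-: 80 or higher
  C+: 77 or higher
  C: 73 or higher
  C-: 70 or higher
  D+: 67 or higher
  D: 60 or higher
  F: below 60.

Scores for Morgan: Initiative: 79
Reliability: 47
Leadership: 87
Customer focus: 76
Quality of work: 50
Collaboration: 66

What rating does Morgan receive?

C-

Quality of work (50) ≤ Customer focus (76), so Customer focus stays at 76.
Weighted total:
  Initiative 79 × 0.12 = 9.48
  Reliability 47 × 0.08 = 3.76
  Leadership 87 × 0.18 = 15.66
  Customer focus 76 × 0.18 = 13.68
  Quality of work 50 × 0.1 = 5
  Collaboration 66 × 0.34 = 22.44
Sum = 70.02
70.02 is ≥ 70 and < 73 → C-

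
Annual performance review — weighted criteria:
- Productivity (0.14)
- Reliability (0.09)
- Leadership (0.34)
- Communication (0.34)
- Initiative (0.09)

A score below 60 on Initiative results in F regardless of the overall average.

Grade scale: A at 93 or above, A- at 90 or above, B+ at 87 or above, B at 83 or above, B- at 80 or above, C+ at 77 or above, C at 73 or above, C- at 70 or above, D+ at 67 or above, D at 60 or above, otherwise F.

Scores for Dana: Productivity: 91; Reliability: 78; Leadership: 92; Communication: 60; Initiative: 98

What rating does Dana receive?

B-

Initiative score 98 ≥ 60: minimum met.
Weighted total:
  Productivity 91 × 0.14 = 12.74
  Reliability 78 × 0.09 = 7.02
  Leadership 92 × 0.34 = 31.28
  Communication 60 × 0.34 = 20.4
  Initiative 98 × 0.09 = 8.82
Sum = 80.26
80.26 is ≥ 80 and < 83 → B-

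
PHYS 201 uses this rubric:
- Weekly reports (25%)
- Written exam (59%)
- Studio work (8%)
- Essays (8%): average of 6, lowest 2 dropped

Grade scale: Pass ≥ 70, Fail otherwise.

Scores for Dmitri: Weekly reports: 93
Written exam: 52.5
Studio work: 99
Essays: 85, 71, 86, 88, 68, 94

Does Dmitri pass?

Essays: drop 68, 71 → average of remaining 4 = 353/4 = 88.25
Weighted total:
  Weekly reports 93 × 0.25 = 23.25
  Written exam 52.5 × 0.59 = 30.975
  Studio work 99 × 0.08 = 7.92
  Essays 88.25 × 0.08 = 7.06
Sum = 69.205
69.205 < 70 → Fail

Fail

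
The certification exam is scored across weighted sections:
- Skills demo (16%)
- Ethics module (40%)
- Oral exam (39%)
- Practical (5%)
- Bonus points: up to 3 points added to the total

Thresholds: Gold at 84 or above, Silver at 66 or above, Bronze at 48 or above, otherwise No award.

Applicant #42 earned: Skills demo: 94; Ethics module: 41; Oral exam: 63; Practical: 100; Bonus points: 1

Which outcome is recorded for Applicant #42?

Weighted total:
  Skills demo 94 × 0.16 = 15.04
  Ethics module 41 × 0.4 = 16.4
  Oral exam 63 × 0.39 = 24.57
  Practical 100 × 0.05 = 5
Sum = 61.01
Bonus points: 61.01 + 1 = 62.01
62.01 is ≥ 48 and < 66 → Bronze

Bronze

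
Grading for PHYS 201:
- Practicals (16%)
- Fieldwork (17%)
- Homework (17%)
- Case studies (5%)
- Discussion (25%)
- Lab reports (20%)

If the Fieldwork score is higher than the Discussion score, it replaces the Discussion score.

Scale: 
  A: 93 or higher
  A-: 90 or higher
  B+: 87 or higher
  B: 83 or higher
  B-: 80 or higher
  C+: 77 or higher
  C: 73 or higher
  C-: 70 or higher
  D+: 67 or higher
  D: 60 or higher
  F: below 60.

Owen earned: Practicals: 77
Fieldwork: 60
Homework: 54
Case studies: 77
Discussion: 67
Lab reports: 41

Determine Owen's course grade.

D

Fieldwork (60) ≤ Discussion (67), so Discussion stays at 67.
Weighted total:
  Practicals 77 × 0.16 = 12.32
  Fieldwork 60 × 0.17 = 10.2
  Homework 54 × 0.17 = 9.18
  Case studies 77 × 0.05 = 3.85
  Discussion 67 × 0.25 = 16.75
  Lab reports 41 × 0.2 = 8.2
Sum = 60.5
60.5 is ≥ 60 and < 67 → D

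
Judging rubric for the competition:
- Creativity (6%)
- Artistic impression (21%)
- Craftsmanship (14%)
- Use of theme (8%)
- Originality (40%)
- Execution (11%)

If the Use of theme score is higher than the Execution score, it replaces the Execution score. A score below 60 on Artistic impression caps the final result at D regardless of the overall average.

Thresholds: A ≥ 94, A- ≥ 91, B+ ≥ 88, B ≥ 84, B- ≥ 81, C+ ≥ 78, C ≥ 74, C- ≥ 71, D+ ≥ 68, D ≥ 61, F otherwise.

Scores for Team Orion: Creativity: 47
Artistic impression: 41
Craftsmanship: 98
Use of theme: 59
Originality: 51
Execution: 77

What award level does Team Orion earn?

F

Use of theme (59) ≤ Execution (77), so Execution stays at 77.
Artistic impression score 41 < 60: minimum not met.
Weighted total:
  Creativity 47 × 0.06 = 2.82
  Artistic impression 41 × 0.21 = 8.61
  Craftsmanship 98 × 0.14 = 13.72
  Use of theme 59 × 0.08 = 4.72
  Originality 51 × 0.4 = 20.4
  Execution 77 × 0.11 = 8.47
Sum = 58.74
58.74 would be F; cap at D applies → F.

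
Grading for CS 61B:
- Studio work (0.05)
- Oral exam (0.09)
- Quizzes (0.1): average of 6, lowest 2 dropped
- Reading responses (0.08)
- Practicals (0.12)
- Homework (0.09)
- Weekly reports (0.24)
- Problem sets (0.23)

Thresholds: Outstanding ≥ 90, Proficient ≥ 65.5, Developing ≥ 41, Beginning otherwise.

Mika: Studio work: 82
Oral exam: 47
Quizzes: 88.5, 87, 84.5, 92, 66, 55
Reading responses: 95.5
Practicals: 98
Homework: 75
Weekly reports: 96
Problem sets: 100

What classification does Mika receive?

Quizzes: drop 55, 66 → average of remaining 4 = 352/4 = 88
Weighted total:
  Studio work 82 × 0.05 = 4.1
  Oral exam 47 × 0.09 = 4.23
  Quizzes 88 × 0.1 = 8.8
  Reading responses 95.5 × 0.08 = 7.64
  Practicals 98 × 0.12 = 11.76
  Homework 75 × 0.09 = 6.75
  Weekly reports 96 × 0.24 = 23.04
  Problem sets 100 × 0.23 = 23
Sum = 89.32
89.32 is ≥ 65.5 and < 90 → Proficient

Proficient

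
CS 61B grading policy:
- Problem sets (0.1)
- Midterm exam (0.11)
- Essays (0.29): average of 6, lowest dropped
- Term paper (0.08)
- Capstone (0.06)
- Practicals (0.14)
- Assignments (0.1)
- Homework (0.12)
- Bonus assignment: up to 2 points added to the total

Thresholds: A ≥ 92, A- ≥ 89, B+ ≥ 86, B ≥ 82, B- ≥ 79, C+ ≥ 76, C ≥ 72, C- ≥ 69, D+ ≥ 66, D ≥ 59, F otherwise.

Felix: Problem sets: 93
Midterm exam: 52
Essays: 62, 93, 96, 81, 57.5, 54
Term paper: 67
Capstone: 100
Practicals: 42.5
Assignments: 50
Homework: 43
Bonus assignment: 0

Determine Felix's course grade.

D

Essays: drop 54 → average of remaining 5 = 389.5/5 = 77.9
Weighted total:
  Problem sets 93 × 0.1 = 9.3
  Midterm exam 52 × 0.11 = 5.72
  Essays 77.9 × 0.29 = 22.591
  Term paper 67 × 0.08 = 5.36
  Capstone 100 × 0.06 = 6
  Practicals 42.5 × 0.14 = 5.95
  Assignments 50 × 0.1 = 5
  Homework 43 × 0.12 = 5.16
Sum = 65.081
Bonus assignment: 65.081 + 0 = 65.081
65.081 is ≥ 59 and < 66 → D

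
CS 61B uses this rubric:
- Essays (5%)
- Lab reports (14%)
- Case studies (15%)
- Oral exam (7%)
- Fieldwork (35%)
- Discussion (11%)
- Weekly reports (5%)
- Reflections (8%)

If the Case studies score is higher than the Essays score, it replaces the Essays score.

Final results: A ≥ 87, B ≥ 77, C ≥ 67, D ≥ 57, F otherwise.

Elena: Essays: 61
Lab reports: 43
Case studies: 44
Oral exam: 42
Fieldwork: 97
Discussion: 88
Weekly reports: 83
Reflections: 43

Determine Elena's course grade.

Case studies (44) ≤ Essays (61), so Essays stays at 61.
Weighted total:
  Essays 61 × 0.05 = 3.05
  Lab reports 43 × 0.14 = 6.02
  Case studies 44 × 0.15 = 6.6
  Oral exam 42 × 0.07 = 2.94
  Fieldwork 97 × 0.35 = 33.95
  Discussion 88 × 0.11 = 9.68
  Weekly reports 83 × 0.05 = 4.15
  Reflections 43 × 0.08 = 3.44
Sum = 69.83
69.83 is ≥ 67 and < 77 → C

C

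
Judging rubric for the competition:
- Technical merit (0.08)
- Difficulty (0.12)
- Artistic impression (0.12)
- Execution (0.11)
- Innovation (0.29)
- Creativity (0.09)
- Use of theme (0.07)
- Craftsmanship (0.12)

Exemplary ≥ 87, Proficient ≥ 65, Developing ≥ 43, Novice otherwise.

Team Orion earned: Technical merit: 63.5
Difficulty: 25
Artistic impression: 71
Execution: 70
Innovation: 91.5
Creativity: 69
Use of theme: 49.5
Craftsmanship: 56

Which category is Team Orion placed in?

Proficient

Weighted total:
  Technical merit 63.5 × 0.08 = 5.08
  Difficulty 25 × 0.12 = 3
  Artistic impression 71 × 0.12 = 8.52
  Execution 70 × 0.11 = 7.7
  Innovation 91.5 × 0.29 = 26.535
  Creativity 69 × 0.09 = 6.21
  Use of theme 49.5 × 0.07 = 3.465
  Craftsmanship 56 × 0.12 = 6.72
Sum = 67.23
67.23 is ≥ 65 and < 87 → Proficient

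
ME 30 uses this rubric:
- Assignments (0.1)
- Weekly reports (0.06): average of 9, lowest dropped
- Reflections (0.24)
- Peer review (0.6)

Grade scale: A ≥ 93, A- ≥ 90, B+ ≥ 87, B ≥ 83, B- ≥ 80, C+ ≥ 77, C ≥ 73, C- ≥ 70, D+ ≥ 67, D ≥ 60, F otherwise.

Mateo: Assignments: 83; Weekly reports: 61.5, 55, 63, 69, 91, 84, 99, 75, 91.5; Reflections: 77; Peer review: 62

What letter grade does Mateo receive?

Weekly reports: drop 55 → average of remaining 8 = 634/8 = 79.25
Weighted total:
  Assignments 83 × 0.1 = 8.3
  Weekly reports 79.25 × 0.06 = 4.755
  Reflections 77 × 0.24 = 18.48
  Peer review 62 × 0.6 = 37.2
Sum = 68.735
68.735 is ≥ 67 and < 70 → D+

D+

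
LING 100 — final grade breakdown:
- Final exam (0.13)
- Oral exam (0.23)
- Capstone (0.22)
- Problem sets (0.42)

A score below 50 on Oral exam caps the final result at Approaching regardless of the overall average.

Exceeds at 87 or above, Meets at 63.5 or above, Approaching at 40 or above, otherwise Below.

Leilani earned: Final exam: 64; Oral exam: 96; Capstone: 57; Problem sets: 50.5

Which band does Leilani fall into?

Oral exam score 96 ≥ 50: minimum met.
Weighted total:
  Final exam 64 × 0.13 = 8.32
  Oral exam 96 × 0.23 = 22.08
  Capstone 57 × 0.22 = 12.54
  Problem sets 50.5 × 0.42 = 21.21
Sum = 64.15
64.15 is ≥ 63.5 and < 87 → Meets

Meets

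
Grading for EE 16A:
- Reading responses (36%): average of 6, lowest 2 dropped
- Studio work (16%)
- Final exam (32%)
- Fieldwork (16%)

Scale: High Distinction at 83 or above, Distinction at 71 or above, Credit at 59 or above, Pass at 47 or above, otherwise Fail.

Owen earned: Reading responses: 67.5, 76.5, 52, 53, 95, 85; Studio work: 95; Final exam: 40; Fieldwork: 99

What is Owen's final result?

Distinction

Reading responses: drop 52, 53 → average of remaining 4 = 324/4 = 81
Weighted total:
  Reading responses 81 × 0.36 = 29.16
  Studio work 95 × 0.16 = 15.2
  Final exam 40 × 0.32 = 12.8
  Fieldwork 99 × 0.16 = 15.84
Sum = 73
73 is ≥ 71 and < 83 → Distinction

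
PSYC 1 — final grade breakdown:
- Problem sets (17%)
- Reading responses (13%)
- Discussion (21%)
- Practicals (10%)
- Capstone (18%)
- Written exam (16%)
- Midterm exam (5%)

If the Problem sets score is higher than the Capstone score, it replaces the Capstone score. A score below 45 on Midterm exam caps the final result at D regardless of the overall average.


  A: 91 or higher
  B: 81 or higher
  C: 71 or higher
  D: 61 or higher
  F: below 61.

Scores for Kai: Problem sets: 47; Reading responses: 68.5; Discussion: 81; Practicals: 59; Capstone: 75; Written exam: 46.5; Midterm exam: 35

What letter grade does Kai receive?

D

Problem sets (47) ≤ Capstone (75), so Capstone stays at 75.
Midterm exam score 35 < 45: minimum not met.
Weighted total:
  Problem sets 47 × 0.17 = 7.99
  Reading responses 68.5 × 0.13 = 8.905
  Discussion 81 × 0.21 = 17.01
  Practicals 59 × 0.1 = 5.9
  Capstone 75 × 0.18 = 13.5
  Written exam 46.5 × 0.16 = 7.44
  Midterm exam 35 × 0.05 = 1.75
Sum = 62.495
62.495 would be D; cap at D applies → D.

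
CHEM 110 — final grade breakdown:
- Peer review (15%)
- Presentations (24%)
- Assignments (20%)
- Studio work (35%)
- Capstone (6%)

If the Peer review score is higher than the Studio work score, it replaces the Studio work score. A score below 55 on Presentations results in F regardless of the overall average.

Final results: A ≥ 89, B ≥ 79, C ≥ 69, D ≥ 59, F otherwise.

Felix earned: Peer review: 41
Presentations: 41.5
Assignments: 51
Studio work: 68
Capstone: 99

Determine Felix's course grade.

F

Peer review (41) ≤ Studio work (68), so Studio work stays at 68.
Presentations score 41.5 < 55: minimum not met.
Weighted total:
  Peer review 41 × 0.15 = 6.15
  Presentations 41.5 × 0.24 = 9.96
  Assignments 51 × 0.2 = 10.2
  Studio work 68 × 0.35 = 23.8
  Capstone 99 × 0.06 = 5.94
Sum = 56.05
Because the Presentations minimum was not met, the result is F.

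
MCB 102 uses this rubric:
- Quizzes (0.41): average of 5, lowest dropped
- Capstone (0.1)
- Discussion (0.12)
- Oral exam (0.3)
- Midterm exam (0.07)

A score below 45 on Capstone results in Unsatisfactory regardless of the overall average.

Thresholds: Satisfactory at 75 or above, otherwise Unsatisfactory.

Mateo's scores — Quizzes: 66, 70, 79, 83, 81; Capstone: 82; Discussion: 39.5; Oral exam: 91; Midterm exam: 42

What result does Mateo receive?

Quizzes: drop 66 → average of remaining 4 = 313/4 = 78.25
Capstone score 82 ≥ 45: minimum met.
Weighted total:
  Quizzes 78.25 × 0.41 = 32.0825
  Capstone 82 × 0.1 = 8.2
  Discussion 39.5 × 0.12 = 4.74
  Oral exam 91 × 0.3 = 27.3
  Midterm exam 42 × 0.07 = 2.94
Sum = 75.2625
75.2625 ≥ 75 → Satisfactory

Satisfactory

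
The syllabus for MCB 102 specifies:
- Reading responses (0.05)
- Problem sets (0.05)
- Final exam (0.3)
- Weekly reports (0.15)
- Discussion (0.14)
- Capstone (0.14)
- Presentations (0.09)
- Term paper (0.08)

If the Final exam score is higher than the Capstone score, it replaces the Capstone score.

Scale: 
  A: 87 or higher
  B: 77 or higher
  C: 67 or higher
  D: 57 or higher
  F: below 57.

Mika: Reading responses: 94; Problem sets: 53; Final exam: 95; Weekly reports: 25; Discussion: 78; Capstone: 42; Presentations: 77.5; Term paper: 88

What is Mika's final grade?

Final exam (95) > Capstone (42), so Capstone counts as 95.
Weighted total:
  Reading responses 94 × 0.05 = 4.7
  Problem sets 53 × 0.05 = 2.65
  Final exam 95 × 0.3 = 28.5
  Weekly reports 25 × 0.15 = 3.75
  Discussion 78 × 0.14 = 10.92
  Capstone 95 × 0.14 = 13.3
  Presentations 77.5 × 0.09 = 6.975
  Term paper 88 × 0.08 = 7.04
Sum = 77.835
77.835 is ≥ 77 and < 87 → B

B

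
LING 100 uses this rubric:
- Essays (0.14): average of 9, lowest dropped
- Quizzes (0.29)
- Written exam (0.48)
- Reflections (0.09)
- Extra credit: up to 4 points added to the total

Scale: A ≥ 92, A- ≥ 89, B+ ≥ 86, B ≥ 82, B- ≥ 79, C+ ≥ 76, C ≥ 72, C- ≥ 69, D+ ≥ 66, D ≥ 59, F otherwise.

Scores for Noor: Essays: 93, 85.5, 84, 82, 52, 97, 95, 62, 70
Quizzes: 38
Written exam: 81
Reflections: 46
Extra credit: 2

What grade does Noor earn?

D+

Essays: drop 52 → average of remaining 8 = 668.5/8 = 83.5625
Weighted total:
  Essays 83.5625 × 0.14 = 11.69875
  Quizzes 38 × 0.29 = 11.02
  Written exam 81 × 0.48 = 38.88
  Reflections 46 × 0.09 = 4.14
Sum = 65.73875
Extra credit: 65.73875 + 2 = 67.73875
67.73875 is ≥ 66 and < 69 → D+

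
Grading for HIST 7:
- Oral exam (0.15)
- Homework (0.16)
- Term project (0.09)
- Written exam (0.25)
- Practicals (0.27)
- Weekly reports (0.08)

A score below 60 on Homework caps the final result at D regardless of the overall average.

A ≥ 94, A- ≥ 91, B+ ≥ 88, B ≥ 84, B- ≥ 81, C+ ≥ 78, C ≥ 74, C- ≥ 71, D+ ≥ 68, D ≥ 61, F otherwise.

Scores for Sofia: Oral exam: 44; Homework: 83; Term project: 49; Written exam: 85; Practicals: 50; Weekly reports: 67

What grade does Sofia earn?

Homework score 83 ≥ 60: minimum met.
Weighted total:
  Oral exam 44 × 0.15 = 6.6
  Homework 83 × 0.16 = 13.28
  Term project 49 × 0.09 = 4.41
  Written exam 85 × 0.25 = 21.25
  Practicals 50 × 0.27 = 13.5
  Weekly reports 67 × 0.08 = 5.36
Sum = 64.4
64.4 is ≥ 61 and < 68 → D

D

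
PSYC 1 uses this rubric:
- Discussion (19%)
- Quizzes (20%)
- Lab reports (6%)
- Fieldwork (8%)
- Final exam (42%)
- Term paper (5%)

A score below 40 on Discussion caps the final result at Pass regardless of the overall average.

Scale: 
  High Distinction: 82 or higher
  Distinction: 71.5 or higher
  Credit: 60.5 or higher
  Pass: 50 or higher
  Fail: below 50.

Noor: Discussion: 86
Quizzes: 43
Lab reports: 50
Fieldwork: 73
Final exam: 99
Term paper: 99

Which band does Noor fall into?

Distinction

Discussion score 86 ≥ 40: minimum met.
Weighted total:
  Discussion 86 × 0.19 = 16.34
  Quizzes 43 × 0.2 = 8.6
  Lab reports 50 × 0.06 = 3
  Fieldwork 73 × 0.08 = 5.84
  Final exam 99 × 0.42 = 41.58
  Term paper 99 × 0.05 = 4.95
Sum = 80.31
80.31 is ≥ 71.5 and < 82 → Distinction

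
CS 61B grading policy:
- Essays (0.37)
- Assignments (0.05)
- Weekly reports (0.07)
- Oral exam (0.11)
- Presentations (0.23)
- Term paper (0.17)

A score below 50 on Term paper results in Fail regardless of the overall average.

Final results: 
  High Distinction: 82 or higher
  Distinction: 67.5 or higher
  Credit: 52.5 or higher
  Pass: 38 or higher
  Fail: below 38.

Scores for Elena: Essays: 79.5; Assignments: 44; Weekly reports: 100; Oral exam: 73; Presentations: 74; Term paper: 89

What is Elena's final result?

Term paper score 89 ≥ 50: minimum met.
Weighted total:
  Essays 79.5 × 0.37 = 29.415
  Assignments 44 × 0.05 = 2.2
  Weekly reports 100 × 0.07 = 7
  Oral exam 73 × 0.11 = 8.03
  Presentations 74 × 0.23 = 17.02
  Term paper 89 × 0.17 = 15.13
Sum = 78.795
78.795 is ≥ 67.5 and < 82 → Distinction

Distinction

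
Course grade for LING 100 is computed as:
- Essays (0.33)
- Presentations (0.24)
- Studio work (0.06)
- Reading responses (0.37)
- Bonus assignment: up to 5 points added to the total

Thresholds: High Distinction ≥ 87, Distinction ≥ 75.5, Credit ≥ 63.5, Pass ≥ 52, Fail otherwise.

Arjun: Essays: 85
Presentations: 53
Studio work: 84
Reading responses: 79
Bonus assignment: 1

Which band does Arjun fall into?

Distinction

Weighted total:
  Essays 85 × 0.33 = 28.05
  Presentations 53 × 0.24 = 12.72
  Studio work 84 × 0.06 = 5.04
  Reading responses 79 × 0.37 = 29.23
Sum = 75.04
Bonus assignment: 75.04 + 1 = 76.04
76.04 is ≥ 75.5 and < 87 → Distinction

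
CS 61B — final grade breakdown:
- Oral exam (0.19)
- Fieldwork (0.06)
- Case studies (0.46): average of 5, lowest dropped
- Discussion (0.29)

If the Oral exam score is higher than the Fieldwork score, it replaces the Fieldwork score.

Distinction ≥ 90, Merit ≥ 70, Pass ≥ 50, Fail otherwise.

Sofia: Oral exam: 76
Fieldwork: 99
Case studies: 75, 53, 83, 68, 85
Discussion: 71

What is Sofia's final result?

Case studies: drop 53 → average of remaining 4 = 311/4 = 77.75
Oral exam (76) ≤ Fieldwork (99), so Fieldwork stays at 99.
Weighted total:
  Oral exam 76 × 0.19 = 14.44
  Fieldwork 99 × 0.06 = 5.94
  Case studies 77.75 × 0.46 = 35.765
  Discussion 71 × 0.29 = 20.59
Sum = 76.735
76.735 is ≥ 70 and < 90 → Merit

Merit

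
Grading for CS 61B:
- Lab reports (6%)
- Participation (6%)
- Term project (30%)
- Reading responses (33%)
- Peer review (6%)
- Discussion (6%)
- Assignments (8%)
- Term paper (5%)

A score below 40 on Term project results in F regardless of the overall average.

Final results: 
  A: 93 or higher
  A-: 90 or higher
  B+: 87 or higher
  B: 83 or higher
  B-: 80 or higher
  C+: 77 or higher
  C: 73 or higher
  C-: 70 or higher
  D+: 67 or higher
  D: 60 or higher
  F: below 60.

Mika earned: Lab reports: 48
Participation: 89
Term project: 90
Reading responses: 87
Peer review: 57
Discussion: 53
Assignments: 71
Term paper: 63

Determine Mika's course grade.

C+

Term project score 90 ≥ 40: minimum met.
Weighted total:
  Lab reports 48 × 0.06 = 2.88
  Participation 89 × 0.06 = 5.34
  Term project 90 × 0.3 = 27
  Reading responses 87 × 0.33 = 28.71
  Peer review 57 × 0.06 = 3.42
  Discussion 53 × 0.06 = 3.18
  Assignments 71 × 0.08 = 5.68
  Term paper 63 × 0.05 = 3.15
Sum = 79.36
79.36 is ≥ 77 and < 80 → C+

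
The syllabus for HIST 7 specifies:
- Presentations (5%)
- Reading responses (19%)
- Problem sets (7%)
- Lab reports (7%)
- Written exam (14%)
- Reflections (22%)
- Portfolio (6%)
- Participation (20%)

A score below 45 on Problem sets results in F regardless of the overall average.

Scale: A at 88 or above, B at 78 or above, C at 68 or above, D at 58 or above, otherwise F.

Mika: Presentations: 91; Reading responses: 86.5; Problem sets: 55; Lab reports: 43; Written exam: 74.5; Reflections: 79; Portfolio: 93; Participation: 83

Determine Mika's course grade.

C

Problem sets score 55 ≥ 45: minimum met.
Weighted total:
  Presentations 91 × 0.05 = 4.55
  Reading responses 86.5 × 0.19 = 16.435
  Problem sets 55 × 0.07 = 3.85
  Lab reports 43 × 0.07 = 3.01
  Written exam 74.5 × 0.14 = 10.43
  Reflections 79 × 0.22 = 17.38
  Portfolio 93 × 0.06 = 5.58
  Participation 83 × 0.2 = 16.6
Sum = 77.835
77.835 is ≥ 68 and < 78 → C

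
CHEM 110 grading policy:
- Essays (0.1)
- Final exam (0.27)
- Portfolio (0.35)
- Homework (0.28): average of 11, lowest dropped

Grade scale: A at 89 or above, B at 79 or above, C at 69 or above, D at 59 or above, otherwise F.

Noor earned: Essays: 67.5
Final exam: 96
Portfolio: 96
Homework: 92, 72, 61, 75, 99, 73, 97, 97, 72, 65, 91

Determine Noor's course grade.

A

Homework: drop 61 → average of remaining 10 = 833/10 = 83.3
Weighted total:
  Essays 67.5 × 0.1 = 6.75
  Final exam 96 × 0.27 = 25.92
  Portfolio 96 × 0.35 = 33.6
  Homework 83.3 × 0.28 = 23.324
Sum = 89.594
89.594 ≥ 89 → A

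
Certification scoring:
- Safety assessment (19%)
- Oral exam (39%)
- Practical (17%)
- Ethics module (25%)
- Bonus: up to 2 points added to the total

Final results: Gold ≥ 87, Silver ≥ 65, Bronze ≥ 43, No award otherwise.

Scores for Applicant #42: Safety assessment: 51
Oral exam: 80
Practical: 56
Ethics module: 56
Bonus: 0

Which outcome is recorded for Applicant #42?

Weighted total:
  Safety assessment 51 × 0.19 = 9.69
  Oral exam 80 × 0.39 = 31.2
  Practical 56 × 0.17 = 9.52
  Ethics module 56 × 0.25 = 14
Sum = 64.41
Bonus: 64.41 + 0 = 64.41
64.41 is ≥ 43 and < 65 → Bronze

Bronze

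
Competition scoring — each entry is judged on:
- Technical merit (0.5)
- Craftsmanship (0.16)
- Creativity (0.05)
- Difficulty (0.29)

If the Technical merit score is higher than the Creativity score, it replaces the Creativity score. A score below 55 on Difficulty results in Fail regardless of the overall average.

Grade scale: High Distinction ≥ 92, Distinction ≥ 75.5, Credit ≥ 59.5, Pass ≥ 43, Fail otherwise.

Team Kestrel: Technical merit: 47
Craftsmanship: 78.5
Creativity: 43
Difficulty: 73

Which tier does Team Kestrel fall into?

Credit

Technical merit (47) > Creativity (43), so Creativity counts as 47.
Difficulty score 73 ≥ 55: minimum met.
Weighted total:
  Technical merit 47 × 0.5 = 23.5
  Craftsmanship 78.5 × 0.16 = 12.56
  Creativity 47 × 0.05 = 2.35
  Difficulty 73 × 0.29 = 21.17
Sum = 59.58
59.58 is ≥ 59.5 and < 75.5 → Credit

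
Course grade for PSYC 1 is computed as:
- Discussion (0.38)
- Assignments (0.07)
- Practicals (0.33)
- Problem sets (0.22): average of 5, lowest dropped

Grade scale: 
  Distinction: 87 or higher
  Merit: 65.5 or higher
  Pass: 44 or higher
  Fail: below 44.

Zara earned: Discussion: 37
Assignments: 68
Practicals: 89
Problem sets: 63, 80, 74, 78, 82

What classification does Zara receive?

Pass

Problem sets: drop 63 → average of remaining 4 = 314/4 = 78.5
Weighted total:
  Discussion 37 × 0.38 = 14.06
  Assignments 68 × 0.07 = 4.76
  Practicals 89 × 0.33 = 29.37
  Problem sets 78.5 × 0.22 = 17.27
Sum = 65.46
65.46 is ≥ 44 and < 65.5 → Pass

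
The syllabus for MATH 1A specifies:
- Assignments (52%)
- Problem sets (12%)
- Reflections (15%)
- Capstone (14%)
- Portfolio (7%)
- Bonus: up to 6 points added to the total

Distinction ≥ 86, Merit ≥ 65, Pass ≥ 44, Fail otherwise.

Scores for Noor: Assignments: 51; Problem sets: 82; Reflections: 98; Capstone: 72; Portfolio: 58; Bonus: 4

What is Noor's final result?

Weighted total:
  Assignments 51 × 0.52 = 26.52
  Problem sets 82 × 0.12 = 9.84
  Reflections 98 × 0.15 = 14.7
  Capstone 72 × 0.14 = 10.08
  Portfolio 58 × 0.07 = 4.06
Sum = 65.2
Bonus: 65.2 + 4 = 69.2
69.2 is ≥ 65 and < 86 → Merit

Merit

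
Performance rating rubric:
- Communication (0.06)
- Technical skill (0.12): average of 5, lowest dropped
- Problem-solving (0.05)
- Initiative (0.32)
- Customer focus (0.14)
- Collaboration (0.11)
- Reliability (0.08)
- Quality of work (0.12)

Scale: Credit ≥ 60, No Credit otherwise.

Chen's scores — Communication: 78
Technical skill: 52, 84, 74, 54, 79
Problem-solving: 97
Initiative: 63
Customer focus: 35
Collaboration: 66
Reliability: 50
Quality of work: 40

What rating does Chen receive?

No Credit

Technical skill: drop 52 → average of remaining 4 = 291/4 = 72.75
Weighted total:
  Communication 78 × 0.06 = 4.68
  Technical skill 72.75 × 0.12 = 8.73
  Problem-solving 97 × 0.05 = 4.85
  Initiative 63 × 0.32 = 20.16
  Customer focus 35 × 0.14 = 4.9
  Collaboration 66 × 0.11 = 7.26
  Reliability 50 × 0.08 = 4
  Quality of work 40 × 0.12 = 4.8
Sum = 59.38
59.38 < 60 → No Credit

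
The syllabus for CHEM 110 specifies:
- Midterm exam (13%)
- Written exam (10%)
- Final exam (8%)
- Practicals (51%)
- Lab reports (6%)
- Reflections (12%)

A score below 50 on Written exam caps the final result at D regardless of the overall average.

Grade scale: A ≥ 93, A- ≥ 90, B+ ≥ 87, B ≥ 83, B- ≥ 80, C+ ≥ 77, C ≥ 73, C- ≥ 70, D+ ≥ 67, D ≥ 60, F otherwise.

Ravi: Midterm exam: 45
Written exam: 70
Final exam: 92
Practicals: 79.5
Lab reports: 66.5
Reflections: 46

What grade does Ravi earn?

C-

Written exam score 70 ≥ 50: minimum met.
Weighted total:
  Midterm exam 45 × 0.13 = 5.85
  Written exam 70 × 0.1 = 7
  Final exam 92 × 0.08 = 7.36
  Practicals 79.5 × 0.51 = 40.545
  Lab reports 66.5 × 0.06 = 3.99
  Reflections 46 × 0.12 = 5.52
Sum = 70.265
70.265 is ≥ 70 and < 73 → C-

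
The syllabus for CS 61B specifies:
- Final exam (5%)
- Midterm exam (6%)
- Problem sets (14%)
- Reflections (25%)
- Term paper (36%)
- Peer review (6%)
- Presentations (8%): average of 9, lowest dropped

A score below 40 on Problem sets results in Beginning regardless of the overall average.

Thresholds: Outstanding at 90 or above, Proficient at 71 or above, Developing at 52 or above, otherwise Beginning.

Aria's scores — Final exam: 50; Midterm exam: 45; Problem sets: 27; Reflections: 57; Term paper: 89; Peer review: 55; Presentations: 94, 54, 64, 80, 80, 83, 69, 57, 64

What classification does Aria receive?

Beginning

Presentations: drop 54 → average of remaining 8 = 591/8 = 73.875
Problem sets score 27 < 40: minimum not met.
Weighted total:
  Final exam 50 × 0.05 = 2.5
  Midterm exam 45 × 0.06 = 2.7
  Problem sets 27 × 0.14 = 3.78
  Reflections 57 × 0.25 = 14.25
  Term paper 89 × 0.36 = 32.04
  Peer review 55 × 0.06 = 3.3
  Presentations 73.875 × 0.08 = 5.91
Sum = 64.48
Because the Problem sets minimum was not met, the result is Beginning.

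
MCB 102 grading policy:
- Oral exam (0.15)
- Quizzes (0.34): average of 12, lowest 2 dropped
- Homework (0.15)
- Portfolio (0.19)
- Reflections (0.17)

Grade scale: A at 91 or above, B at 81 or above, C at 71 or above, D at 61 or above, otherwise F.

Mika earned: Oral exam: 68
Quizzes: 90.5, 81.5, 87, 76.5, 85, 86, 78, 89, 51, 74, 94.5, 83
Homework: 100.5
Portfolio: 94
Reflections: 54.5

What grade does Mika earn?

B

Quizzes: drop 51, 74 → average of remaining 10 = 851/10 = 85.1
Weighted total:
  Oral exam 68 × 0.15 = 10.2
  Quizzes 85.1 × 0.34 = 28.934
  Homework 100.5 × 0.15 = 15.075
  Portfolio 94 × 0.19 = 17.86
  Reflections 54.5 × 0.17 = 9.265
Sum = 81.334
81.334 is ≥ 81 and < 91 → B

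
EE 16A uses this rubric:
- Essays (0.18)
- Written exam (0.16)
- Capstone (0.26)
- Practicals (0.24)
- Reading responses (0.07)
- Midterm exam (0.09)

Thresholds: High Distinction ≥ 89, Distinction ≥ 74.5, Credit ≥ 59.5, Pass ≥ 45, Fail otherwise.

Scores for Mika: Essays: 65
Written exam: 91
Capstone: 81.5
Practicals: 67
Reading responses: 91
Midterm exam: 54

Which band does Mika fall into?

Distinction

Weighted total:
  Essays 65 × 0.18 = 11.7
  Written exam 91 × 0.16 = 14.56
  Capstone 81.5 × 0.26 = 21.19
  Practicals 67 × 0.24 = 16.08
  Reading responses 91 × 0.07 = 6.37
  Midterm exam 54 × 0.09 = 4.86
Sum = 74.76
74.76 is ≥ 74.5 and < 89 → Distinction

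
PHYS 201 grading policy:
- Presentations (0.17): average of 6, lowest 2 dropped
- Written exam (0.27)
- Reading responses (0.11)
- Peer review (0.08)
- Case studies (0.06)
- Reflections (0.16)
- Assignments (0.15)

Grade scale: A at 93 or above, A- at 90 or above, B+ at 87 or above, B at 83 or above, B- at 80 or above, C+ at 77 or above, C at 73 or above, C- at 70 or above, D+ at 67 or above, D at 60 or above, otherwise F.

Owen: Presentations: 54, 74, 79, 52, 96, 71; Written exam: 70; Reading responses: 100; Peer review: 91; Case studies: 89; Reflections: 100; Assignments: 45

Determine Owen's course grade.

Presentations: drop 52, 54 → average of remaining 4 = 320/4 = 80
Weighted total:
  Presentations 80 × 0.17 = 13.6
  Written exam 70 × 0.27 = 18.9
  Reading responses 100 × 0.11 = 11
  Peer review 91 × 0.08 = 7.28
  Case studies 89 × 0.06 = 5.34
  Reflections 100 × 0.16 = 16
  Assignments 45 × 0.15 = 6.75
Sum = 78.87
78.87 is ≥ 77 and < 80 → C+

C+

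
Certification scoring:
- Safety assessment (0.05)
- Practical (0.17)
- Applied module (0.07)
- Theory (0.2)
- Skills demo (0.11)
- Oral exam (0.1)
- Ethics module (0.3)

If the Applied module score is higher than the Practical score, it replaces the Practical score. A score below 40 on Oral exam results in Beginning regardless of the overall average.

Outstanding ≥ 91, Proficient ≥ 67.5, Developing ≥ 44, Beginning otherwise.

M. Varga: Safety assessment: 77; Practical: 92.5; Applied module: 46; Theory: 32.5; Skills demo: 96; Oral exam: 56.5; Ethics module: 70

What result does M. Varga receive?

Developing

Applied module (46) ≤ Practical (92.5), so Practical stays at 92.5.
Oral exam score 56.5 ≥ 40: minimum met.
Weighted total:
  Safety assessment 77 × 0.05 = 3.85
  Practical 92.5 × 0.17 = 15.725
  Applied module 46 × 0.07 = 3.22
  Theory 32.5 × 0.2 = 6.5
  Skills demo 96 × 0.11 = 10.56
  Oral exam 56.5 × 0.1 = 5.65
  Ethics module 70 × 0.3 = 21
Sum = 66.505
66.505 is ≥ 44 and < 67.5 → Developing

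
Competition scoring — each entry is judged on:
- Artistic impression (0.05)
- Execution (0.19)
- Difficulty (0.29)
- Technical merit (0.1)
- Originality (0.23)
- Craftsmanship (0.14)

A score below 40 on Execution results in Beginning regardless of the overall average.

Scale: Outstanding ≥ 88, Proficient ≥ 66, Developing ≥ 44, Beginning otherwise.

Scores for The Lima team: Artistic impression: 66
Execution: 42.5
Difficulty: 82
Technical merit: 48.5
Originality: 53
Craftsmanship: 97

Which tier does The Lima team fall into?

Developing

Execution score 42.5 ≥ 40: minimum met.
Weighted total:
  Artistic impression 66 × 0.05 = 3.3
  Execution 42.5 × 0.19 = 8.075
  Difficulty 82 × 0.29 = 23.78
  Technical merit 48.5 × 0.1 = 4.85
  Originality 53 × 0.23 = 12.19
  Craftsmanship 97 × 0.14 = 13.58
Sum = 65.775
65.775 is ≥ 44 and < 66 → Developing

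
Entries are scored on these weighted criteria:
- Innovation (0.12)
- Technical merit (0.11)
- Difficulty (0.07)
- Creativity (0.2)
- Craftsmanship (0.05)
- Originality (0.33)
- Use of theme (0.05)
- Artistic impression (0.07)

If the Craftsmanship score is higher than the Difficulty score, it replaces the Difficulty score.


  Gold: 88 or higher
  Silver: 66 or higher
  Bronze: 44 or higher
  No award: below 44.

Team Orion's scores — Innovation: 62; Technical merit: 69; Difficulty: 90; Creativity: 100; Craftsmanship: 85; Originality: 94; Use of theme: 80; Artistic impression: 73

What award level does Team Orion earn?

Craftsmanship (85) ≤ Difficulty (90), so Difficulty stays at 90.
Weighted total:
  Innovation 62 × 0.12 = 7.44
  Technical merit 69 × 0.11 = 7.59
  Difficulty 90 × 0.07 = 6.3
  Creativity 100 × 0.2 = 20
  Craftsmanship 85 × 0.05 = 4.25
  Originality 94 × 0.33 = 31.02
  Use of theme 80 × 0.05 = 4
  Artistic impression 73 × 0.07 = 5.11
Sum = 85.71
85.71 is ≥ 66 and < 88 → Silver

Silver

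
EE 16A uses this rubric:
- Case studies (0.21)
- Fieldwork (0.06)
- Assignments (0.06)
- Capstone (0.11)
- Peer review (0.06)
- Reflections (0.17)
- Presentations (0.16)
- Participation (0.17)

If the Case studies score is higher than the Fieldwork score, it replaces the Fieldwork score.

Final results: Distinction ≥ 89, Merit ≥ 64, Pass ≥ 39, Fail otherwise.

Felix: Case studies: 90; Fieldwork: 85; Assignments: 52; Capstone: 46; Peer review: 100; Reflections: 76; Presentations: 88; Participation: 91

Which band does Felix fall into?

Case studies (90) > Fieldwork (85), so Fieldwork counts as 90.
Weighted total:
  Case studies 90 × 0.21 = 18.9
  Fieldwork 90 × 0.06 = 5.4
  Assignments 52 × 0.06 = 3.12
  Capstone 46 × 0.11 = 5.06
  Peer review 100 × 0.06 = 6
  Reflections 76 × 0.17 = 12.92
  Presentations 88 × 0.16 = 14.08
  Participation 91 × 0.17 = 15.47
Sum = 80.95
80.95 is ≥ 64 and < 89 → Merit

Merit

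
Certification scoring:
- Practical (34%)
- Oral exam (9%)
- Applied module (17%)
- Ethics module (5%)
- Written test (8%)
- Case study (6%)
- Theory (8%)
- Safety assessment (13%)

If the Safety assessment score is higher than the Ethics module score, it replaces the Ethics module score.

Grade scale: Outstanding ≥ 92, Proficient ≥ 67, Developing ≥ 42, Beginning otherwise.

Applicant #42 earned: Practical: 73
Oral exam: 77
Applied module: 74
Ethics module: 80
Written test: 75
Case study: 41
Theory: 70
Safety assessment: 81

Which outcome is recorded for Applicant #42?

Safety assessment (81) > Ethics module (80), so Ethics module counts as 81.
Weighted total:
  Practical 73 × 0.34 = 24.82
  Oral exam 77 × 0.09 = 6.93
  Applied module 74 × 0.17 = 12.58
  Ethics module 81 × 0.05 = 4.05
  Written test 75 × 0.08 = 6
  Case study 41 × 0.06 = 2.46
  Theory 70 × 0.08 = 5.6
  Safety assessment 81 × 0.13 = 10.53
Sum = 72.97
72.97 is ≥ 67 and < 92 → Proficient

Proficient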